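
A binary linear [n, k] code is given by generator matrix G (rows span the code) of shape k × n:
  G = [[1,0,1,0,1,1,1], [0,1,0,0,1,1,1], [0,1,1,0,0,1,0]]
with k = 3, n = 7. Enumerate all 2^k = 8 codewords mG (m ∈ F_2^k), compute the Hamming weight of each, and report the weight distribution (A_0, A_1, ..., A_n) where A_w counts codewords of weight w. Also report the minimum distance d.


Weight distribution: A_0 = 1, A_2 = 1, A_3 = 3, A_4 = 2, A_5 = 1. Minimum distance d = 2.

Enumerate all 2^3 = 8 messages m ∈ F_2^3.
For each, compute codeword c = mG in F_2^7, then tally its weight.
  m = 000 → c = 0000000, weight = 0.
  m = 100 → c = 1010111, weight = 5.
  m = 010 → c = 0100111, weight = 4.
  m = 110 → c = 1110000, weight = 3.
  m = 001 → c = 0110010, weight = 3.
  m = 101 → c = 1100101, weight = 4.
  m = 011 → c = 0010101, weight = 3.
  m = 111 → c = 1000010, weight = 2.
Tally weights:
  weight 0: 1 codewords.
  weight 2: 1 codewords.
  weight 3: 3 codewords.
  weight 4: 2 codewords.
  weight 5: 1 codewords.
Minimum distance d = smallest w > 0 with A_w > 0 = 2.
Sanity: Σ A_w = 8 = 2^3 = 8 ✓.


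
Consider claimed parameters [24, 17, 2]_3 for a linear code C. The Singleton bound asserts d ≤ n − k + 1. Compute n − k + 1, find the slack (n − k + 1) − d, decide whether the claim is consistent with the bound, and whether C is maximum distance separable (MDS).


Singleton RHS = n − k + 1 = 8, slack = 6, bound satisfied, not MDS.

Singleton bound: d ≤ n − k + 1.
Here n = 24, k = 17, so n − k + 1 = 8.
Given d = 2, check d ≤ 8: YES.
Slack = (n − k + 1) − d = 6.
The code is NOT MDS (slack = 6 > 0).
Description: the claimed parameters are [24, 17, 2]_3; such a code would be non-MDS.


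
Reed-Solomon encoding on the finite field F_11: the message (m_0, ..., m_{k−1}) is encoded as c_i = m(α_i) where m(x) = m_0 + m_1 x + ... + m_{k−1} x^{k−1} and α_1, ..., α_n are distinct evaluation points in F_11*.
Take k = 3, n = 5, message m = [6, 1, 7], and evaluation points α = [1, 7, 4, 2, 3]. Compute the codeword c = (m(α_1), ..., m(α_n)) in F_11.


c = [3, 4, 1, 3, 6]

Message polynomial: m(x) = 6 + 1·x + 7·x^2 (mod 11).
For each evaluation point α_i, compute m(α_i) mod 11:
  α_1 = 1: Horner steps 7 → 8 → 3, so m(1) = 3.
  α_2 = 7: Horner steps 7 → 6 → 4, so m(7) = 4.
  α_3 = 4: Horner steps 7 → 7 → 1, so m(4) = 1.
  α_4 = 2: Horner steps 7 → 4 → 3, so m(2) = 3.
  α_5 = 3: Horner steps 7 → 0 → 6, so m(3) = 6.
Codeword c = [3, 4, 1, 3, 6] ∈ F_11^5.


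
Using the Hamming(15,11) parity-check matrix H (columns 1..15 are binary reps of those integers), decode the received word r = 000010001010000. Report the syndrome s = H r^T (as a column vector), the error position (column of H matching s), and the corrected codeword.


s = (0, 1, 1, 1)^T, error position = 7, corrected codeword c = 000010101010000

Compute s = H r^T mod 2 one row at a time:
  s_1 = 0 + 1 + 0 + 1 + 0 + 0 + 0 + 0 = 2 ≡ 0 (mod 2).
  s_2 = 0 + 1 + 0 + 0 + 0 + 0 + 0 + 0 = 1 ≡ 1 (mod 2).
  s_3 = 0 + 0 + 0 + 0 + 0 + 1 + 0 + 0 = 1 ≡ 1 (mod 2).
  s_4 = 0 + 0 + 1 + 0 + 1 + 1 + 0 + 0 = 3 ≡ 1 (mod 2).
s = (0, 1, 1, 1)^T — this equals column 7 of H (binary 0111), so error is at position 7.
Correct: flip bit 7 of r = 000010001010000 to get c = 000010101010000.


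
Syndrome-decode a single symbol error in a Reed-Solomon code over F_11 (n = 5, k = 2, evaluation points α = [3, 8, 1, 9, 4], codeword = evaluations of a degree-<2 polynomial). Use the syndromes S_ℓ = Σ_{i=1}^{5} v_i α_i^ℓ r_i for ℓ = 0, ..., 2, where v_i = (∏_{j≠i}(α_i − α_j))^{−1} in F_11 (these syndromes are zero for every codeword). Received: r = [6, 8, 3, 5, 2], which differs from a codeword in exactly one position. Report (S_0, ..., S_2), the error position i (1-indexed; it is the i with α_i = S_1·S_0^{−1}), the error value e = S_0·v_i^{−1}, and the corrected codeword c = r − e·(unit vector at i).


S = (5, 1, 9), error at position 4, error magnitude e = 1, c = [6, 8, 3, 4, 2].

Step 1: column multipliers v_i = (∏_{j≠i}(α_i − α_j))^{−1} mod 11.
  i = 1 (α = 3): (3−8)(3−1)(3−9)(3−4) = (−5)·2·(−6)·(−1) = −60 ≡ 6, so v_1 = 6^{−1} = 2 (mod 11).
  i = 2 (α = 8): (8−3)(8−1)(8−9)(8−4) = 5·7·(−1)·4 = −140 ≡ 3, so v_2 = 3^{−1} = 4 (mod 11).
  i = 3 (α = 1): (1−3)(1−8)(1−9)(1−4) = (−2)·(−7)·(−8)·(−3) = 336 ≡ 6, so v_3 = 6^{−1} = 2 (mod 11).
  i = 4 (α = 9): (9−3)(9−8)(9−1)(9−4) = 6·1·8·5 = 240 ≡ 9, so v_4 = 9^{−1} = 5 (mod 11).
  i = 5 (α = 4): (4−3)(4−8)(4−1)(4−9) = 1·(−4)·3·(−5) = 60 ≡ 5, so v_5 = 5^{−1} = 9 (mod 11).
  v = [2, 4, 2, 5, 9].
Step 2: syndromes of r = [6, 8, 3, 5, 2] (all sums mod 11).
  S_0 = Σ v_i r_i = 2·6 + 4·8 + 2·3 + 5·5 + 9·2 = 93 ≡ 5.
  S_1 = Σ v_i α_i r_i = 2·3·6 + 4·8·8 + 2·1·3 + 5·9·5 + 9·4·2 = 595 ≡ 1.
  α_i^2 mod 11 = [9, 9, 1, 4, 5].
  S_2 = Σ v_i α_i^2 r_i = 2·9·6 + 4·9·8 + 2·1·3 + 5·4·5 + 9·5·2 = 592 ≡ 9.
  S = (5, 1, 9) ≠ 0, so r is not a codeword (an error is present).
Step 3: locate the error. For a single error e at position i, S_ℓ = v_i·e·α_i^ℓ, so α_err = S_1/S_0.
  S_0^{−1} = 5^{−1} = 9 (mod 11), so α_err = 1·9 = 9 ≡ 9 = α_4. Error position i = 4.
  Consistency check: S_2/S_1 = 9·1 = 9 ≡ 9 = α_err ✓ (single-error assumption holds).
Step 4: error magnitude e = S_0/v_4 = S_0·∏_{j≠4}(α_4 − α_j) = 5·9 = 45 ≡ 1 (mod 11).
Step 5: correct position 4: c_4 = r_4 − e = 5 − 1 ≡ 4 (mod 11). Hence c = [6, 8, 3, 4, 2].
  Check: interpolating c through the α_i gives m(x) = 7 + 7·x (degree < 2) with m(α_i) = c_i for every i, so c is indeed a codeword.


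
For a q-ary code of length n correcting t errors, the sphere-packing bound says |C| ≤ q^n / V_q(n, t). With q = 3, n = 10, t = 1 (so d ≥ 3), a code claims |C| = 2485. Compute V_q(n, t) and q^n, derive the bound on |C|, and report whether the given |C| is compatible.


V_q(n, t) = 21, q^n = 59049, Hamming bound = 2811, |C| = 2485 ≤ bound (satisfied).

Step 1: Compute V_q(n, t) = Σ_{j=0}^1 C(n, j) (q−1)^j.
  j = 0: C(10,0)·(2)^0 = 1·1 = 1.
  j = 1: C(10,1)·(2)^1 = 10·2 = 20.
  V_q(n, t) = 1 + 20 = 21.
Step 2: q^n = 3^10 = 59049.
Step 3: Hamming bound ⌊q^n / V_q(n,t)⌋ = ⌊59049/21⌋ = 2811.
Step 4: Compare |C| = 2485 to 2811: satisfied.
The claimed |C| lies below the Hamming bound.


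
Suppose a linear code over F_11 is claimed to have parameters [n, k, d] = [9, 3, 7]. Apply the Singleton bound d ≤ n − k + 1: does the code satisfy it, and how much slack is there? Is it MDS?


Singleton RHS = n − k + 1 = 7, slack = 0, bound satisfied, MDS.

Singleton bound: d ≤ n − k + 1.
Here n = 9, k = 3, so n − k + 1 = 7.
Given d = 7, check d ≤ 7: YES.
Slack = (n − k + 1) − d = 0.
The code is MDS (slack = 0).
Description: the claimed parameters are [9, 3, 7]_11; such a code would be MDS (meets Singleton bound).


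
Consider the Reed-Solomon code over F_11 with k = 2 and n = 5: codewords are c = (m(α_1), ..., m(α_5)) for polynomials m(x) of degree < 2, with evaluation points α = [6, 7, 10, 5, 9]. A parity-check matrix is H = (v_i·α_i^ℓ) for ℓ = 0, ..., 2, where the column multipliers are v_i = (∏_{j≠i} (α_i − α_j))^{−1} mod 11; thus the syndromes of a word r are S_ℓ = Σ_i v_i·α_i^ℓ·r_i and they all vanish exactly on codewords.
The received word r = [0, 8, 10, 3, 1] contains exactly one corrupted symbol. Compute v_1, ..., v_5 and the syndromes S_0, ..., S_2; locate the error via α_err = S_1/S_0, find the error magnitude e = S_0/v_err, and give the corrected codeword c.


S = (6, 10, 2), error at position 5, error magnitude e = 10, c = [0, 8, 10, 3, 2].

Step 1: column multipliers v_i = (∏_{j≠i}(α_i − α_j))^{−1} mod 11.
  i = 1 (α = 6): (6−7)(6−10)(6−5)(6−9) = (−1)·(−4)·1·(−3) = −12 ≡ 10, so v_1 = 10^{−1} = 10 (mod 11).
  i = 2 (α = 7): (7−6)(7−10)(7−5)(7−9) = 1·(−3)·2·(−2) = 12 ≡ 1, so v_2 = 1^{−1} = 1 (mod 11).
  i = 3 (α = 10): (10−6)(10−7)(10−5)(10−9) = 4·3·5·1 = 60 ≡ 5, so v_3 = 5^{−1} = 9 (mod 11).
  i = 4 (α = 5): (5−6)(5−7)(5−10)(5−9) = (−1)·(−2)·(−5)·(−4) = 40 ≡ 7, so v_4 = 7^{−1} = 8 (mod 11).
  i = 5 (α = 9): (9−6)(9−7)(9−10)(9−5) = 3·2·(−1)·4 = −24 ≡ 9, so v_5 = 9^{−1} = 5 (mod 11).
  v = [10, 1, 9, 8, 5].
Step 2: syndromes of r = [0, 8, 10, 3, 1] (all sums mod 11).
  S_0 = Σ v_i r_i = 10·0 + 1·8 + 9·10 + 8·3 + 5·1 = 127 ≡ 6.
  S_1 = Σ v_i α_i r_i = 10·6·0 + 1·7·8 + 9·10·10 + 8·5·3 + 5·9·1 = 1121 ≡ 10.
  α_i^2 mod 11 = [3, 5, 1, 3, 4].
  S_2 = Σ v_i α_i^2 r_i = 10·3·0 + 1·5·8 + 9·1·10 + 8·3·3 + 5·4·1 = 222 ≡ 2.
  S = (6, 10, 2) ≠ 0, so r is not a codeword (an error is present).
Step 3: locate the error. For a single error e at position i, S_ℓ = v_i·e·α_i^ℓ, so α_err = S_1/S_0.
  S_0^{−1} = 6^{−1} = 2 (mod 11), so α_err = 10·2 = 20 ≡ 9 = α_5. Error position i = 5.
  Consistency check: S_2/S_1 = 2·10 = 20 ≡ 9 = α_err ✓ (single-error assumption holds).
Step 4: error magnitude e = S_0/v_5 = S_0·∏_{j≠5}(α_5 − α_j) = 6·9 = 54 ≡ 10 (mod 11).
Step 5: correct position 5: c_5 = r_5 − e = 1 − 10 ≡ 2 (mod 11). Hence c = [0, 8, 10, 3, 2].
  Check: interpolating c through the α_i gives m(x) = 7 + 8·x (degree < 2) with m(α_i) = c_i for every i, so c is indeed a codeword.


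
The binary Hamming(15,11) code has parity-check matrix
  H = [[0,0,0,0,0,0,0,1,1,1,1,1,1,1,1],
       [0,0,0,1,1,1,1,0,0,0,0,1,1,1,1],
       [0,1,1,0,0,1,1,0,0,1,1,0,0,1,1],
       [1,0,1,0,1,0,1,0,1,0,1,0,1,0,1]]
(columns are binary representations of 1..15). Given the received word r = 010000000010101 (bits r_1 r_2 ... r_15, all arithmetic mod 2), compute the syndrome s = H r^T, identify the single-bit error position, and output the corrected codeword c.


s = (1, 0, 1, 1)^T, error position = 11, corrected codeword c = 010000000000101

Compute s = H r^T mod 2 one row at a time:
  s_1 = 0 + 0 + 0 + 1 + 0 + 1 + 0 + 1 = 3 ≡ 1 (mod 2).
  s_2 = 0 + 0 + 0 + 0 + 0 + 1 + 0 + 1 = 2 ≡ 0 (mod 2).
  s_3 = 1 + 0 + 0 + 0 + 0 + 1 + 0 + 1 = 3 ≡ 1 (mod 2).
  s_4 = 0 + 0 + 0 + 0 + 0 + 1 + 1 + 1 = 3 ≡ 1 (mod 2).
s = (1, 0, 1, 1)^T — this equals column 11 of H (binary 1011), so error is at position 11.
Correct: flip bit 11 of r = 010000000010101 to get c = 010000000000101.


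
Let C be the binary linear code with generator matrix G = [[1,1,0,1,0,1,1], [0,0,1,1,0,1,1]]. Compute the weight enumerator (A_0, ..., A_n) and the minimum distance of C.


Weight distribution: A_0 = 1, A_3 = 1, A_4 = 1, A_5 = 1. Minimum distance d = 3.

Enumerate all 2^2 = 4 messages m ∈ F_2^2.
For each, compute codeword c = mG in F_2^7, then tally its weight.
  m = 00 → c = 0000000, weight = 0.
  m = 10 → c = 1101011, weight = 5.
  m = 01 → c = 0011011, weight = 4.
  m = 11 → c = 1110000, weight = 3.
Tally weights:
  weight 0: 1 codewords.
  weight 3: 1 codewords.
  weight 4: 1 codewords.
  weight 5: 1 codewords.
Minimum distance d = smallest w > 0 with A_w > 0 = 3.
Sanity: Σ A_w = 4 = 2^2 = 4 ✓.


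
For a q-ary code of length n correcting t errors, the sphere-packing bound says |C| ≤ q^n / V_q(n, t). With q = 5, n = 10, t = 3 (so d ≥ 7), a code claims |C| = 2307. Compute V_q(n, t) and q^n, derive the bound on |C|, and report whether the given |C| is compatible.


V_q(n, t) = 8441, q^n = 9765625, Hamming bound = 1156, |C| = 2307 > bound (violated).

Step 1: Compute V_q(n, t) = Σ_{j=0}^3 C(n, j) (q−1)^j.
  j = 0: C(10,0)·(4)^0 = 1·1 = 1.
  j = 1: C(10,1)·(4)^1 = 10·4 = 40.
  j = 2: C(10,2)·(4)^2 = 45·16 = 720.
  j = 3: C(10,3)·(4)^3 = 120·64 = 7680.
  V_q(n, t) = 1 + 40 + 720 + 7680 = 8441.
Step 2: q^n = 5^10 = 9765625.
Step 3: Hamming bound ⌊q^n / V_q(n,t)⌋ = ⌊9765625/8441⌋ = 1156.
Step 4: Compare |C| = 2307 to 1156: violated.
The claimed |C| lies above the Hamming bound, so no 5-ary code of length 10 with d ≥ 7 can have 2307 codewords.


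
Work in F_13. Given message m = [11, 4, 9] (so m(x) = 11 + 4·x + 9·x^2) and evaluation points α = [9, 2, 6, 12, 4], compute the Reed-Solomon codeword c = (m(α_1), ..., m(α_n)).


c = [9, 3, 8, 3, 2]

Message polynomial: m(x) = 11 + 4·x + 9·x^2 (mod 13).
For each evaluation point α_i, compute m(α_i) mod 13:
  α_1 = 9: Horner steps 9 → 7 → 9, so m(9) = 9.
  α_2 = 2: Horner steps 9 → 9 → 3, so m(2) = 3.
  α_3 = 6: Horner steps 9 → 6 → 8, so m(6) = 8.
  α_4 = 12: Horner steps 9 → 8 → 3, so m(12) = 3.
  α_5 = 4: Horner steps 9 → 1 → 2, so m(4) = 2.
Codeword c = [9, 3, 8, 3, 2] ∈ F_13^5.


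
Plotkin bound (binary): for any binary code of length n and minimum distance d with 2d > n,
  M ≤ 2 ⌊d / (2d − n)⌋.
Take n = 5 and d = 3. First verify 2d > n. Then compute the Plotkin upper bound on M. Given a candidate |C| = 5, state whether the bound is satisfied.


Plotkin bound M ≤ 6; given |C| = 5 ≤ bound (satisfied).

Check applicability: 2d = 6, n = 5.
2d − n = 1 > 0, so Plotkin applies.
Compute d/(2d−n) = 3/1 ≈ 3.0000.
⌊d/(2d−n)⌋ = 3.
Plotkin bound: M ≤ 2·3 = 6.
Given |C| = 5, check: satisfied.
This |C| is below the Plotkin bound.


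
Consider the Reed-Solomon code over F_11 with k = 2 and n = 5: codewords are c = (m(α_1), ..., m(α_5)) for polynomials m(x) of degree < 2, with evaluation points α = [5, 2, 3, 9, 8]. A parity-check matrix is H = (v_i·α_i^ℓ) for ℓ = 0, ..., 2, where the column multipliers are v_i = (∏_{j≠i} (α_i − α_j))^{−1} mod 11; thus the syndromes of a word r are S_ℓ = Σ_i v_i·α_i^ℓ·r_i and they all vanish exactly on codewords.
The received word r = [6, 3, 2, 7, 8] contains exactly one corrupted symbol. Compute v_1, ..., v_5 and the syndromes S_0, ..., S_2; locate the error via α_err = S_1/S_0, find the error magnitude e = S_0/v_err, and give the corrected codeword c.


S = (1, 5, 3), error at position 1, error magnitude e = 6, c = [0, 3, 2, 7, 8].

Step 1: column multipliers v_i = (∏_{j≠i}(α_i − α_j))^{−1} mod 11.
  i = 1 (α = 5): (5−2)(5−3)(5−9)(5−8) = 3·2·(−4)·(−3) = 72 ≡ 6, so v_1 = 6^{−1} = 2 (mod 11).
  i = 2 (α = 2): (2−5)(2−3)(2−9)(2−8) = (−3)·(−1)·(−7)·(−6) = 126 ≡ 5, so v_2 = 5^{−1} = 9 (mod 11).
  i = 3 (α = 3): (3−5)(3−2)(3−9)(3−8) = (−2)·1·(−6)·(−5) = −60 ≡ 6, so v_3 = 6^{−1} = 2 (mod 11).
  i = 4 (α = 9): (9−5)(9−2)(9−3)(9−8) = 4·7·6·1 = 168 ≡ 3, so v_4 = 3^{−1} = 4 (mod 11).
  i = 5 (α = 8): (8−5)(8−2)(8−3)(8−9) = 3·6·5·(−1) = −90 ≡ 9, so v_5 = 9^{−1} = 5 (mod 11).
  v = [2, 9, 2, 4, 5].
Step 2: syndromes of r = [6, 3, 2, 7, 8] (all sums mod 11).
  S_0 = Σ v_i r_i = 2·6 + 9·3 + 2·2 + 4·7 + 5·8 = 111 ≡ 1.
  S_1 = Σ v_i α_i r_i = 2·5·6 + 9·2·3 + 2·3·2 + 4·9·7 + 5·8·8 = 698 ≡ 5.
  α_i^2 mod 11 = [3, 4, 9, 4, 9].
  S_2 = Σ v_i α_i^2 r_i = 2·3·6 + 9·4·3 + 2·9·2 + 4·4·7 + 5·9·8 = 652 ≡ 3.
  S = (1, 5, 3) ≠ 0, so r is not a codeword (an error is present).
Step 3: locate the error. For a single error e at position i, S_ℓ = v_i·e·α_i^ℓ, so α_err = S_1/S_0.
  S_0^{−1} = 1^{−1} = 1 (mod 11), so α_err = 5·1 = 5 ≡ 5 = α_1. Error position i = 1.
  Consistency check: S_2/S_1 = 3·9 = 27 ≡ 5 = α_err ✓ (single-error assumption holds).
Step 4: error magnitude e = S_0/v_1 = S_0·∏_{j≠1}(α_1 − α_j) = 1·6 = 6 ≡ 6 (mod 11).
Step 5: correct position 1: c_1 = r_1 − e = 6 − 6 ≡ 0 (mod 11). Hence c = [0, 3, 2, 7, 8].
  Check: interpolating c through the α_i gives m(x) = 5 + 10·x (degree < 2) with m(α_i) = c_i for every i, so c is indeed a codeword.


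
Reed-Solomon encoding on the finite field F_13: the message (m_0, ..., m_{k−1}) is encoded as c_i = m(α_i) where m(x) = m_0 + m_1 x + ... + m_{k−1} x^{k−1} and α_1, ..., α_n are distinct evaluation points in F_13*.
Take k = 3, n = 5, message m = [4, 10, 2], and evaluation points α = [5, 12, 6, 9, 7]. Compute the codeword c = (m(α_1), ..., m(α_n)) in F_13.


c = [0, 9, 6, 9, 3]

Message polynomial: m(x) = 4 + 10·x + 2·x^2 (mod 13).
For each evaluation point α_i, compute m(α_i) mod 13:
  α_1 = 5: Horner steps 2 → 7 → 0, so m(5) = 0.
  α_2 = 12: Horner steps 2 → 8 → 9, so m(12) = 9.
  α_3 = 6: Horner steps 2 → 9 → 6, so m(6) = 6.
  α_4 = 9: Horner steps 2 → 2 → 9, so m(9) = 9.
  α_5 = 7: Horner steps 2 → 11 → 3, so m(7) = 3.
Codeword c = [0, 9, 6, 9, 3] ∈ F_13^5.


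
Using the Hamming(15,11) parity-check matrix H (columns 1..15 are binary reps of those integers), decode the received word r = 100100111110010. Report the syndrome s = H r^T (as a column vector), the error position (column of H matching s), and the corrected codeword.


s = (1, 1, 0, 0)^T, error position = 12, corrected codeword c = 100100111111010

Compute s = H r^T mod 2 one row at a time:
  s_1 = 1 + 1 + 1 + 1 + 0 + 0 + 1 + 0 = 5 ≡ 1 (mod 2).
  s_2 = 1 + 0 + 0 + 1 + 0 + 0 + 1 + 0 = 3 ≡ 1 (mod 2).
  s_3 = 0 + 0 + 0 + 1 + 1 + 1 + 1 + 0 = 4 ≡ 0 (mod 2).
  s_4 = 1 + 0 + 0 + 1 + 1 + 1 + 0 + 0 = 4 ≡ 0 (mod 2).
s = (1, 1, 0, 0)^T — this equals column 12 of H (binary 1100), so error is at position 12.
Correct: flip bit 12 of r = 100100111110010 to get c = 100100111111010.


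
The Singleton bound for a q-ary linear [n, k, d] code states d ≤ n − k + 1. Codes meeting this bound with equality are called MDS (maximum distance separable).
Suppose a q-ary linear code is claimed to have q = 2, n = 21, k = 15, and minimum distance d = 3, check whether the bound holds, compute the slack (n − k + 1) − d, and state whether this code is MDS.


Singleton RHS = n − k + 1 = 7, slack = 4, bound satisfied, not MDS.

Singleton bound: d ≤ n − k + 1.
Here n = 21, k = 15, so n − k + 1 = 7.
Given d = 3, check d ≤ 7: YES.
Slack = (n − k + 1) − d = 4.
The code is NOT MDS (slack = 4 > 0).
Description: the claimed parameters are [21, 15, 3]_2; such a code would be non-MDS.


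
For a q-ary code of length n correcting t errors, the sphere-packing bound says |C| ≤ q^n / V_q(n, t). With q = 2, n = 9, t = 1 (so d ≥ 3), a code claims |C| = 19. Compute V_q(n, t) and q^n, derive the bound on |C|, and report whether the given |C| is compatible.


V_q(n, t) = 10, q^n = 512, Hamming bound = 51, |C| = 19 ≤ bound (satisfied).

Step 1: Compute V_q(n, t) = Σ_{j=0}^1 C(n, j) (q−1)^j.
  j = 0: C(9,0)·(1)^0 = 1·1 = 1.
  j = 1: C(9,1)·(1)^1 = 9·1 = 9.
  V_q(n, t) = 1 + 9 = 10.
Step 2: q^n = 2^9 = 512.
Step 3: Hamming bound ⌊q^n / V_q(n,t)⌋ = ⌊512/10⌋ = 51.
Step 4: Compare |C| = 19 to 51: satisfied.
The claimed |C| lies below the Hamming bound.


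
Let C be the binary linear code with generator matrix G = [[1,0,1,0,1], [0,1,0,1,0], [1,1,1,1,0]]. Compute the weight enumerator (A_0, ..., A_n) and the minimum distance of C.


Weight distribution: A_0 = 1, A_1 = 1, A_2 = 2, A_3 = 2, A_4 = 1, A_5 = 1. Minimum distance d = 1.

Enumerate all 2^3 = 8 messages m ∈ F_2^3.
For each, compute codeword c = mG in F_2^5, then tally its weight.
  m = 000 → c = 00000, weight = 0.
  m = 100 → c = 10101, weight = 3.
  m = 010 → c = 01010, weight = 2.
  m = 110 → c = 11111, weight = 5.
  m = 001 → c = 11110, weight = 4.
  m = 101 → c = 01011, weight = 3.
  m = 011 → c = 10100, weight = 2.
  m = 111 → c = 00001, weight = 1.
Tally weights:
  weight 0: 1 codewords.
  weight 1: 1 codewords.
  weight 2: 2 codewords.
  weight 3: 2 codewords.
  weight 4: 1 codewords.
  weight 5: 1 codewords.
Minimum distance d = smallest w > 0 with A_w > 0 = 1.
Sanity: Σ A_w = 8 = 2^3 = 8 ✓.


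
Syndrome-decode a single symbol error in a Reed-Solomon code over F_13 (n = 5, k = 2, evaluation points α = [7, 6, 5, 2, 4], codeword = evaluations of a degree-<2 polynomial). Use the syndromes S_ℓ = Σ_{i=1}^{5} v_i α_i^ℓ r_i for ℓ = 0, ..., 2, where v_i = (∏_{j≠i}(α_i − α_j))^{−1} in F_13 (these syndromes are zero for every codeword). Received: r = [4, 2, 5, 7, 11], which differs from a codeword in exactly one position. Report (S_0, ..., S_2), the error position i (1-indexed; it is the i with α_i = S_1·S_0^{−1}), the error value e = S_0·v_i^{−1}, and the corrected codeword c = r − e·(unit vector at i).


S = (3, 2, 10), error at position 3, error magnitude e = 5, c = [4, 2, 0, 7, 11].

Step 1: column multipliers v_i = (∏_{j≠i}(α_i − α_j))^{−1} mod 13.
  i = 1 (α = 7): (7−6)(7−5)(7−2)(7−4) = 1·2·5·3 = 30 ≡ 4, so v_1 = 4^{−1} = 10 (mod 13).
  i = 2 (α = 6): (6−7)(6−5)(6−2)(6−4) = (−1)·1·4·2 = −8 ≡ 5, so v_2 = 5^{−1} = 8 (mod 13).
  i = 3 (α = 5): (5−7)(5−6)(5−2)(5−4) = (−2)·(−1)·3·1 = 6 ≡ 6, so v_3 = 6^{−1} = 11 (mod 13).
  i = 4 (α = 2): (2−7)(2−6)(2−5)(2−4) = (−5)·(−4)·(−3)·(−2) = 120 ≡ 3, so v_4 = 3^{−1} = 9 (mod 13).
  i = 5 (α = 4): (4−7)(4−6)(4−5)(4−2) = (−3)·(−2)·(−1)·2 = −12 ≡ 1, so v_5 = 1^{−1} = 1 (mod 13).
  v = [10, 8, 11, 9, 1].
Step 2: syndromes of r = [4, 2, 5, 7, 11] (all sums mod 13).
  S_0 = Σ v_i r_i = 10·4 + 8·2 + 11·5 + 9·7 + 1·11 = 185 ≡ 3.
  S_1 = Σ v_i α_i r_i = 10·7·4 + 8·6·2 + 11·5·5 + 9·2·7 + 1·4·11 = 821 ≡ 2.
  α_i^2 mod 13 = [10, 10, 12, 4, 3].
  S_2 = Σ v_i α_i^2 r_i = 10·10·4 + 8·10·2 + 11·12·5 + 9·4·7 + 1·3·11 = 1505 ≡ 10.
  S = (3, 2, 10) ≠ 0, so r is not a codeword (an error is present).
Step 3: locate the error. For a single error e at position i, S_ℓ = v_i·e·α_i^ℓ, so α_err = S_1/S_0.
  S_0^{−1} = 3^{−1} = 9 (mod 13), so α_err = 2·9 = 18 ≡ 5 = α_3. Error position i = 3.
  Consistency check: S_2/S_1 = 10·7 = 70 ≡ 5 = α_err ✓ (single-error assumption holds).
Step 4: error magnitude e = S_0/v_3 = S_0·∏_{j≠3}(α_3 − α_j) = 3·6 = 18 ≡ 5 (mod 13).
Step 5: correct position 3: c_3 = r_3 − e = 5 − 5 ≡ 0 (mod 13). Hence c = [4, 2, 0, 7, 11].
  Check: interpolating c through the α_i gives m(x) = 3 + 2·x (degree < 2) with m(α_i) = c_i for every i, so c is indeed a codeword.


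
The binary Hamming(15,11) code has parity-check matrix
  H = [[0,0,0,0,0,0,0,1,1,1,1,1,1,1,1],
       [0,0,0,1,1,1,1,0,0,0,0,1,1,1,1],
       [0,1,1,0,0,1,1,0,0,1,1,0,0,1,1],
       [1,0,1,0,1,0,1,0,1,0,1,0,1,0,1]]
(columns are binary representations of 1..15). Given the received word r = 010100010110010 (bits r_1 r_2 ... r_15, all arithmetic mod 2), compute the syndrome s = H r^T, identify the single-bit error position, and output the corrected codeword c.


s = (0, 0, 0, 1)^T, error position = 1, corrected codeword c = 110100010110010

Compute s = H r^T mod 2 one row at a time:
  s_1 = 1 + 0 + 1 + 1 + 0 + 0 + 1 + 0 = 4 ≡ 0 (mod 2).
  s_2 = 1 + 0 + 0 + 0 + 0 + 0 + 1 + 0 = 2 ≡ 0 (mod 2).
  s_3 = 1 + 0 + 0 + 0 + 1 + 1 + 1 + 0 = 4 ≡ 0 (mod 2).
  s_4 = 0 + 0 + 0 + 0 + 0 + 1 + 0 + 0 = 1 ≡ 1 (mod 2).
s = (0, 0, 0, 1)^T — this equals column 1 of H (binary 0001), so error is at position 1.
Correct: flip bit 1 of r = 010100010110010 to get c = 110100010110010.


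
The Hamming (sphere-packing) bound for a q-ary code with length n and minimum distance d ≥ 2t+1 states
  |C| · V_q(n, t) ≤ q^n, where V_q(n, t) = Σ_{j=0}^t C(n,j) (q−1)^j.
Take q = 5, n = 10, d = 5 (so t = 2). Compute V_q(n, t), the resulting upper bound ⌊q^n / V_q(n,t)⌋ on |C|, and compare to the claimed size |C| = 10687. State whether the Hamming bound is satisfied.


V_q(n, t) = 761, q^n = 9765625, Hamming bound = 12832, |C| = 10687 ≤ bound (satisfied).

Step 1: Compute V_q(n, t) = Σ_{j=0}^2 C(n, j) (q−1)^j.
  j = 0: C(10,0)·(4)^0 = 1·1 = 1.
  j = 1: C(10,1)·(4)^1 = 10·4 = 40.
  j = 2: C(10,2)·(4)^2 = 45·16 = 720.
  V_q(n, t) = 1 + 40 + 720 = 761.
Step 2: q^n = 5^10 = 9765625.
Step 3: Hamming bound ⌊q^n / V_q(n,t)⌋ = ⌊9765625/761⌋ = 12832.
Step 4: Compare |C| = 10687 to 12832: satisfied.
The claimed |C| lies below the Hamming bound.


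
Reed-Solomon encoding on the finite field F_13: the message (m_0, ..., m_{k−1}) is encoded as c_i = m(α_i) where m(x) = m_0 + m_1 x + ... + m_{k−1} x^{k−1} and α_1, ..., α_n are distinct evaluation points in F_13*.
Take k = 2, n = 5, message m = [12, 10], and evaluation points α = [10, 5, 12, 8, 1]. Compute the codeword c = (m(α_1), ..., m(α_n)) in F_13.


c = [8, 10, 2, 1, 9]

Message polynomial: m(x) = 12 + 10·x (mod 13).
For each evaluation point α_i, compute m(α_i) mod 13:
  α_1 = 10: Horner steps 10 → 8, so m(10) = 8.
  α_2 = 5: Horner steps 10 → 10, so m(5) = 10.
  α_3 = 12: Horner steps 10 → 2, so m(12) = 2.
  α_4 = 8: Horner steps 10 → 1, so m(8) = 1.
  α_5 = 1: Horner steps 10 → 9, so m(1) = 9.
Codeword c = [8, 10, 2, 1, 9] ∈ F_13^5.


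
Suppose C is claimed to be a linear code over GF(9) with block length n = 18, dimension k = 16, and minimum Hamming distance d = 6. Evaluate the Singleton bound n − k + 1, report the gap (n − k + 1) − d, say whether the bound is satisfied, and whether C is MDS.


Singleton RHS = n − k + 1 = 3, slack = -3, bound violated (no such code; not MDS).

Singleton bound: d ≤ n − k + 1.
Here n = 18, k = 16, so n − k + 1 = 3.
Given d = 6, check d ≤ 3: NO.
Slack = (n − k + 1) − d = -3.
The slack is negative: d = 6 exceeds n − k + 1 = 3 by 3, so the Singleton bound is violated and no linear [18, 16, 6]_9 code can exist. In particular it is not MDS (MDS requires d = n − k + 1 exactly).
Description: the claimed parameters are [18, 16, 6]_9; such a code would be impossible (violates the Singleton bound).


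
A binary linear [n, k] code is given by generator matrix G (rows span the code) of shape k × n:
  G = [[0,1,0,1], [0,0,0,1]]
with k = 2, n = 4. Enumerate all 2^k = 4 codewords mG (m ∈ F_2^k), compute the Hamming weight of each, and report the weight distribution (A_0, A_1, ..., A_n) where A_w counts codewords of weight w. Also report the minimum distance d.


Weight distribution: A_0 = 1, A_1 = 2, A_2 = 1. Minimum distance d = 1.

Enumerate all 2^2 = 4 messages m ∈ F_2^2.
For each, compute codeword c = mG in F_2^4, then tally its weight.
  m = 00 → c = 0000, weight = 0.
  m = 10 → c = 0101, weight = 2.
  m = 01 → c = 0001, weight = 1.
  m = 11 → c = 0100, weight = 1.
Tally weights:
  weight 0: 1 codewords.
  weight 1: 2 codewords.
  weight 2: 1 codewords.
Minimum distance d = smallest w > 0 with A_w > 0 = 1.
Sanity: Σ A_w = 4 = 2^2 = 4 ✓.


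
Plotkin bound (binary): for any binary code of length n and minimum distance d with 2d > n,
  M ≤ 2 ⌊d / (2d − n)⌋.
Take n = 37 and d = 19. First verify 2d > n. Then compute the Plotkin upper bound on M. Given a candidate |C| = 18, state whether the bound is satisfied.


Plotkin bound M ≤ 38; given |C| = 18 ≤ bound (satisfied).

Check applicability: 2d = 38, n = 37.
2d − n = 1 > 0, so Plotkin applies.
Compute d/(2d−n) = 19/1 ≈ 19.0000.
⌊d/(2d−n)⌋ = 19.
Plotkin bound: M ≤ 2·19 = 38.
Given |C| = 18, check: satisfied.
This |C| is below the Plotkin bound.


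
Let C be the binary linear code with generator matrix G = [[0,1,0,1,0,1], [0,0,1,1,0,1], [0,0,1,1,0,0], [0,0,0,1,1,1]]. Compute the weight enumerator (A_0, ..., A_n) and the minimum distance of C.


Weight distribution: A_0 = 1, A_1 = 1, A_2 = 6, A_3 = 6, A_4 = 1, A_5 = 1. Minimum distance d = 1.

Enumerate all 2^4 = 16 messages m ∈ F_2^4.
For each, compute codeword c = mG in F_2^6, then tally its weight.
  m = 0000 → c = 000000, weight = 0.
  m = 1000 → c = 010101, weight = 3.
  m = 0100 → c = 001101, weight = 3.
  m = 1100 → c = 011000, weight = 2.
  m = 0010 → c = 001100, weight = 2.
  m = 1010 → c = 011001, weight = 3.
  m = 0110 → c = 000001, weight = 1.
  m = 1110 → c = 010100, weight = 2.
  m = 0001 → c = 000111, weight = 3.
  m = 1001 → c = 010010, weight = 2.
  m = 0101 → c = 001010, weight = 2.
  m = 1101 → c = 011111, weight = 5.
  m = 0011 → c = 001011, weight = 3.
  m = 1011 → c = 011110, weight = 4.
  m = 0111 → c = 000110, weight = 2.
  m = 1111 → c = 010011, weight = 3.
Tally weights:
  weight 0: 1 codewords.
  weight 1: 1 codewords.
  weight 2: 6 codewords.
  weight 3: 6 codewords.
  weight 4: 1 codewords.
  weight 5: 1 codewords.
Minimum distance d = smallest w > 0 with A_w > 0 = 1.
Sanity: Σ A_w = 16 = 2^4 = 16 ✓.


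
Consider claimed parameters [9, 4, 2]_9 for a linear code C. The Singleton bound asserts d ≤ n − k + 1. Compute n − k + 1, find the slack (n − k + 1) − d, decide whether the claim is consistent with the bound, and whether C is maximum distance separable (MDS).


Singleton RHS = n − k + 1 = 6, slack = 4, bound satisfied, not MDS.

Singleton bound: d ≤ n − k + 1.
Here n = 9, k = 4, so n − k + 1 = 6.
Given d = 2, check d ≤ 6: YES.
Slack = (n − k + 1) − d = 4.
The code is NOT MDS (slack = 4 > 0).
Description: the claimed parameters are [9, 4, 2]_9; such a code would be non-MDS.


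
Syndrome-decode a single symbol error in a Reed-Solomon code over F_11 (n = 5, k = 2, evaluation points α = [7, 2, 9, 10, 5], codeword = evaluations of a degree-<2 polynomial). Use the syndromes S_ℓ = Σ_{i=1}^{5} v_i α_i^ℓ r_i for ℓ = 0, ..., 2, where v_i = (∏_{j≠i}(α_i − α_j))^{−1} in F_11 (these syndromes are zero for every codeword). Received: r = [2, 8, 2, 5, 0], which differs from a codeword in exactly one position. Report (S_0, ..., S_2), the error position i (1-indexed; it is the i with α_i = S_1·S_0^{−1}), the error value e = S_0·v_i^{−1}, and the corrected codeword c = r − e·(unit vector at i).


S = (2, 7, 8), error at position 3, error magnitude e = 9, c = [2, 8, 4, 5, 0].

Step 1: column multipliers v_i = (∏_{j≠i}(α_i − α_j))^{−1} mod 11.
  i = 1 (α = 7): (7−2)(7−9)(7−10)(7−5) = 5·(−2)·(−3)·2 = 60 ≡ 5, so v_1 = 5^{−1} = 9 (mod 11).
  i = 2 (α = 2): (2−7)(2−9)(2−10)(2−5) = (−5)·(−7)·(−8)·(−3) = 840 ≡ 4, so v_2 = 4^{−1} = 3 (mod 11).
  i = 3 (α = 9): (9−7)(9−2)(9−10)(9−5) = 2·7·(−1)·4 = −56 ≡ 10, so v_3 = 10^{−1} = 10 (mod 11).
  i = 4 (α = 10): (10−7)(10−2)(10−9)(10−5) = 3·8·1·5 = 120 ≡ 10, so v_4 = 10^{−1} = 10 (mod 11).
  i = 5 (α = 5): (5−7)(5−2)(5−9)(5−10) = (−2)·3·(−4)·(−5) = −120 ≡ 1, so v_5 = 1^{−1} = 1 (mod 11).
  v = [9, 3, 10, 10, 1].
Step 2: syndromes of r = [2, 8, 2, 5, 0] (all sums mod 11).
  S_0 = Σ v_i r_i = 9·2 + 3·8 + 10·2 + 10·5 + 1·0 = 112 ≡ 2.
  S_1 = Σ v_i α_i r_i = 9·7·2 + 3·2·8 + 10·9·2 + 10·10·5 + 1·5·0 = 854 ≡ 7.
  α_i^2 mod 11 = [5, 4, 4, 1, 3].
  S_2 = Σ v_i α_i^2 r_i = 9·5·2 + 3·4·8 + 10·4·2 + 10·1·5 + 1·3·0 = 316 ≡ 8.
  S = (2, 7, 8) ≠ 0, so r is not a codeword (an error is present).
Step 3: locate the error. For a single error e at position i, S_ℓ = v_i·e·α_i^ℓ, so α_err = S_1/S_0.
  S_0^{−1} = 2^{−1} = 6 (mod 11), so α_err = 7·6 = 42 ≡ 9 = α_3. Error position i = 3.
  Consistency check: S_2/S_1 = 8·8 = 64 ≡ 9 = α_err ✓ (single-error assumption holds).
Step 4: error magnitude e = S_0/v_3 = S_0·∏_{j≠3}(α_3 − α_j) = 2·10 = 20 ≡ 9 (mod 11).
Step 5: correct position 3: c_3 = r_3 − e = 2 − 9 ≡ 4 (mod 11). Hence c = [2, 8, 4, 5, 0].
  Check: interpolating c through the α_i gives m(x) = 6 + 1·x (degree < 2) with m(α_i) = c_i for every i, so c is indeed a codeword.


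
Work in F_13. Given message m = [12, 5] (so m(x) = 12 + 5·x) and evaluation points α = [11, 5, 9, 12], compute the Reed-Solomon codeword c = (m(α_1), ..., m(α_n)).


c = [2, 11, 5, 7]

Message polynomial: m(x) = 12 + 5·x (mod 13).
For each evaluation point α_i, compute m(α_i) mod 13:
  α_1 = 11: Horner steps 5 → 2, so m(11) = 2.
  α_2 = 5: Horner steps 5 → 11, so m(5) = 11.
  α_3 = 9: Horner steps 5 → 5, so m(9) = 5.
  α_4 = 12: Horner steps 5 → 7, so m(12) = 7.
Codeword c = [2, 11, 5, 7] ∈ F_13^4.


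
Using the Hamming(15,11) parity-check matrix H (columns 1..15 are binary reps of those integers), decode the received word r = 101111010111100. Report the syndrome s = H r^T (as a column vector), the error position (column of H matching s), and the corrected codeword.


s = (1, 1, 0, 1)^T, error position = 13, corrected codeword c = 101111010111000

Compute s = H r^T mod 2 one row at a time:
  s_1 = 1 + 0 + 1 + 1 + 1 + 1 + 0 + 0 = 5 ≡ 1 (mod 2).
  s_2 = 1 + 1 + 1 + 0 + 1 + 1 + 0 + 0 = 5 ≡ 1 (mod 2).
  s_3 = 0 + 1 + 1 + 0 + 1 + 1 + 0 + 0 = 4 ≡ 0 (mod 2).
  s_4 = 1 + 1 + 1 + 0 + 0 + 1 + 1 + 0 = 5 ≡ 1 (mod 2).
s = (1, 1, 0, 1)^T — this equals column 13 of H (binary 1101), so error is at position 13.
Correct: flip bit 13 of r = 101111010111100 to get c = 101111010111000.


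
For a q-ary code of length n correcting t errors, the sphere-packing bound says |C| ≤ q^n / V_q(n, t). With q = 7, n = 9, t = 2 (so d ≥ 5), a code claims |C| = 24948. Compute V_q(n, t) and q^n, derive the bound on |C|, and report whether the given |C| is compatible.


V_q(n, t) = 1351, q^n = 40353607, Hamming bound = 29869, |C| = 24948 ≤ bound (satisfied).

Step 1: Compute V_q(n, t) = Σ_{j=0}^2 C(n, j) (q−1)^j.
  j = 0: C(9,0)·(6)^0 = 1·1 = 1.
  j = 1: C(9,1)·(6)^1 = 9·6 = 54.
  j = 2: C(9,2)·(6)^2 = 36·36 = 1296.
  V_q(n, t) = 1 + 54 + 1296 = 1351.
Step 2: q^n = 7^9 = 40353607.
Step 3: Hamming bound ⌊q^n / V_q(n,t)⌋ = ⌊40353607/1351⌋ = 29869.
Step 4: Compare |C| = 24948 to 29869: satisfied.
The claimed |C| lies below the Hamming bound.


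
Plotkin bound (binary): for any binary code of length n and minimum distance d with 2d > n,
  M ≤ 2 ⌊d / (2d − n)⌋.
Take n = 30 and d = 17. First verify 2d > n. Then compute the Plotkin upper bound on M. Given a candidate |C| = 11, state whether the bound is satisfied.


Plotkin bound M ≤ 8; given |C| = 11 > bound (violated).

Check applicability: 2d = 34, n = 30.
2d − n = 4 > 0, so Plotkin applies.
Compute d/(2d−n) = 17/4 ≈ 4.2500.
⌊d/(2d−n)⌋ = 4.
Plotkin bound: M ≤ 2·4 = 8.
Given |C| = 11, check: VIOLATED.
This |C| is above the Plotkin bound, so no binary code with n = 30, d = 17 and 11 codewords exists.


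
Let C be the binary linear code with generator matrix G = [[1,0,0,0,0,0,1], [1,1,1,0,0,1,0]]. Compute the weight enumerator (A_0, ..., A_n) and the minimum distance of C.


Weight distribution: A_0 = 1, A_2 = 1, A_4 = 2. Minimum distance d = 2.

Enumerate all 2^2 = 4 messages m ∈ F_2^2.
For each, compute codeword c = mG in F_2^7, then tally its weight.
  m = 00 → c = 0000000, weight = 0.
  m = 10 → c = 1000001, weight = 2.
  m = 01 → c = 1110010, weight = 4.
  m = 11 → c = 0110011, weight = 4.
Tally weights:
  weight 0: 1 codewords.
  weight 2: 1 codewords.
  weight 4: 2 codewords.
Minimum distance d = smallest w > 0 with A_w > 0 = 2.
Sanity: Σ A_w = 4 = 2^2 = 4 ✓.


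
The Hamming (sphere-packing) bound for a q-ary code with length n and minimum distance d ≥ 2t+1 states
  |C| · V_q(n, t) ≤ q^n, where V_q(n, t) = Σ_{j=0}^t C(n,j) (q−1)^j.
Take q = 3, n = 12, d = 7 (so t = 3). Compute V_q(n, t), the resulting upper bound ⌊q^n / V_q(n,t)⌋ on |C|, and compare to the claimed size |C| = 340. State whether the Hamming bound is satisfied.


V_q(n, t) = 2049, q^n = 531441, Hamming bound = 259, |C| = 340 > bound (violated).

Step 1: Compute V_q(n, t) = Σ_{j=0}^3 C(n, j) (q−1)^j.
  j = 0: C(12,0)·(2)^0 = 1·1 = 1.
  j = 1: C(12,1)·(2)^1 = 12·2 = 24.
  j = 2: C(12,2)·(2)^2 = 66·4 = 264.
  j = 3: C(12,3)·(2)^3 = 220·8 = 1760.
  V_q(n, t) = 1 + 24 + 264 + 1760 = 2049.
Step 2: q^n = 3^12 = 531441.
Step 3: Hamming bound ⌊q^n / V_q(n,t)⌋ = ⌊531441/2049⌋ = 259.
Step 4: Compare |C| = 340 to 259: violated.
The claimed |C| lies above the Hamming bound, so no 3-ary code of length 12 with d ≥ 7 can have 340 codewords.


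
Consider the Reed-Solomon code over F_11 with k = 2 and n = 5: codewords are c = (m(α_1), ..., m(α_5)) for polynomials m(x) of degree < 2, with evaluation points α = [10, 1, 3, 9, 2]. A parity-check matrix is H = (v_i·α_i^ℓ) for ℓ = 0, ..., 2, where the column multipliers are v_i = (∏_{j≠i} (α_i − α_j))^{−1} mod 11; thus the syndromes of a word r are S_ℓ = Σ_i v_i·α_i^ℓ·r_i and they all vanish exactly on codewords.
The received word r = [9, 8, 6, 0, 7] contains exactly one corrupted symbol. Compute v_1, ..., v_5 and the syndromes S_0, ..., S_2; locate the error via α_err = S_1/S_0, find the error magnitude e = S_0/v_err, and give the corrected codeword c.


S = (6, 5, 6), error at position 1, error magnitude e = 10, c = [10, 8, 6, 0, 7].

Step 1: column multipliers v_i = (∏_{j≠i}(α_i − α_j))^{−1} mod 11.
  i = 1 (α = 10): (10−1)(10−3)(10−9)(10−2) = 9·7·1·8 = 504 ≡ 9, so v_1 = 9^{−1} = 5 (mod 11).
  i = 2 (α = 1): (1−10)(1−3)(1−9)(1−2) = (−9)·(−2)·(−8)·(−1) = 144 ≡ 1, so v_2 = 1^{−1} = 1 (mod 11).
  i = 3 (α = 3): (3−10)(3−1)(3−9)(3−2) = (−7)·2·(−6)·1 = 84 ≡ 7, so v_3 = 7^{−1} = 8 (mod 11).
  i = 4 (α = 9): (9−10)(9−1)(9−3)(9−2) = (−1)·8·6·7 = −336 ≡ 5, so v_4 = 5^{−1} = 9 (mod 11).
  i = 5 (α = 2): (2−10)(2−1)(2−3)(2−9) = (−8)·1·(−1)·(−7) = −56 ≡ 10, so v_5 = 10^{−1} = 10 (mod 11).
  v = [5, 1, 8, 9, 10].
Step 2: syndromes of r = [9, 8, 6, 0, 7] (all sums mod 11).
  S_0 = Σ v_i r_i = 5·9 + 1·8 + 8·6 + 9·0 + 10·7 = 171 ≡ 6.
  S_1 = Σ v_i α_i r_i = 5·10·9 + 1·1·8 + 8·3·6 + 9·9·0 + 10·2·7 = 742 ≡ 5.
  α_i^2 mod 11 = [1, 1, 9, 4, 4].
  S_2 = Σ v_i α_i^2 r_i = 5·1·9 + 1·1·8 + 8·9·6 + 9·4·0 + 10·4·7 = 765 ≡ 6.
  S = (6, 5, 6) ≠ 0, so r is not a codeword (an error is present).
Step 3: locate the error. For a single error e at position i, S_ℓ = v_i·e·α_i^ℓ, so α_err = S_1/S_0.
  S_0^{−1} = 6^{−1} = 2 (mod 11), so α_err = 5·2 = 10 ≡ 10 = α_1. Error position i = 1.
  Consistency check: S_2/S_1 = 6·9 = 54 ≡ 10 = α_err ✓ (single-error assumption holds).
Step 4: error magnitude e = S_0/v_1 = S_0·∏_{j≠1}(α_1 − α_j) = 6·9 = 54 ≡ 10 (mod 11).
Step 5: correct position 1: c_1 = r_1 − e = 9 − 10 ≡ 10 (mod 11). Hence c = [10, 8, 6, 0, 7].
  Check: interpolating c through the α_i gives m(x) = 9 + 10·x (degree < 2) with m(α_i) = c_i for every i, so c is indeed a codeword.


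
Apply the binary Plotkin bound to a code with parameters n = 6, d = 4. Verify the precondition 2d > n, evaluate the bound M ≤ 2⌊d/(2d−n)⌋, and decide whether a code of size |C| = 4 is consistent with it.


Plotkin bound M ≤ 4; given |C| = 4 ≤ bound (satisfied).

Check applicability: 2d = 8, n = 6.
2d − n = 2 > 0, so Plotkin applies.
Compute d/(2d−n) = 4/2 ≈ 2.0000.
⌊d/(2d−n)⌋ = 2.
Plotkin bound: M ≤ 2·2 = 4.
Given |C| = 4, check: satisfied.
This |C| is at the Plotkin bound.


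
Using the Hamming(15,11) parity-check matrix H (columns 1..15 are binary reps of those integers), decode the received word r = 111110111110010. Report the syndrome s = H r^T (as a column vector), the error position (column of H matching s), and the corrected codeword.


s = (1, 0, 0, 0)^T, error position = 8, corrected codeword c = 111110101110010

Compute s = H r^T mod 2 one row at a time:
  s_1 = 1 + 1 + 1 + 1 + 0 + 0 + 1 + 0 = 5 ≡ 1 (mod 2).
  s_2 = 1 + 1 + 0 + 1 + 0 + 0 + 1 + 0 = 4 ≡ 0 (mod 2).
  s_3 = 1 + 1 + 0 + 1 + 1 + 1 + 1 + 0 = 6 ≡ 0 (mod 2).
  s_4 = 1 + 1 + 1 + 1 + 1 + 1 + 0 + 0 = 6 ≡ 0 (mod 2).
s = (1, 0, 0, 0)^T — this equals column 8 of H (binary 1000), so error is at position 8.
Correct: flip bit 8 of r = 111110111110010 to get c = 111110101110010.


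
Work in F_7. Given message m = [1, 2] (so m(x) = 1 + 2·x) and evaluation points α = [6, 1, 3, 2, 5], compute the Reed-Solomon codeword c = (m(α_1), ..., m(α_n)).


c = [6, 3, 0, 5, 4]

Message polynomial: m(x) = 1 + 2·x (mod 7).
For each evaluation point α_i, compute m(α_i) mod 7:
  α_1 = 6: Horner steps 2 → 6, so m(6) = 6.
  α_2 = 1: Horner steps 2 → 3, so m(1) = 3.
  α_3 = 3: Horner steps 2 → 0, so m(3) = 0.
  α_4 = 2: Horner steps 2 → 5, so m(2) = 5.
  α_5 = 5: Horner steps 2 → 4, so m(5) = 4.
Codeword c = [6, 3, 0, 5, 4] ∈ F_7^5.


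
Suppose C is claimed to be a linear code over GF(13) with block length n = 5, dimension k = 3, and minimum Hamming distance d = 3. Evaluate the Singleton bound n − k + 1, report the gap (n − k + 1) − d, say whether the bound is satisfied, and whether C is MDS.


Singleton RHS = n − k + 1 = 3, slack = 0, bound satisfied, MDS.

Singleton bound: d ≤ n − k + 1.
Here n = 5, k = 3, so n − k + 1 = 3.
Given d = 3, check d ≤ 3: YES.
Slack = (n − k + 1) − d = 0.
The code is MDS (slack = 0).
Description: the claimed parameters are [5, 3, 3]_13; such a code would be MDS (meets Singleton bound).
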